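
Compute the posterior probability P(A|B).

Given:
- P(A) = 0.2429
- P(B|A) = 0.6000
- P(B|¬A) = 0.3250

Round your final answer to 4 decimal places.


Bayes' theorem: P(A|B) = P(B|A) × P(A) / P(B)

Step 1: Calculate P(B) using law of total probability
P(B) = P(B|A)P(A) + P(B|¬A)P(¬A)
     = 0.6000 × 0.2429 + 0.3250 × 0.7571
     = 0.14574000 + 0.24605750
     = 0.39179750

Step 2: Apply Bayes' theorem
P(A|B) = P(B|A) × P(A) / P(B)
       = 0.14574000 / 0.39179750
       = 0.3720


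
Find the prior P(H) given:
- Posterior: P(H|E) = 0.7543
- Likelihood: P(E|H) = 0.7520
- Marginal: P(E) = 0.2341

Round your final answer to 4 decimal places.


From Bayes' theorem: P(H|E) = P(E|H) × P(H) / P(E)

Rearranging for P(H):
P(H) = P(H|E) × P(E) / P(E|H)
     = 0.7543 × 0.2341 / 0.7520
     = 0.17658163 / 0.7520
     = 0.2348


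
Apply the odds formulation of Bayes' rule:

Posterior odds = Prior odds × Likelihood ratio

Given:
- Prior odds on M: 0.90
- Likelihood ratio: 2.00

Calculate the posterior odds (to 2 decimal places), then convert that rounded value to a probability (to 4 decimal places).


Step 1: Calculate posterior odds
Posterior odds = Prior odds × LR
               = 0.90 × 2.00
               = 1.80

Step 2: Convert to probability
P(M|E) = Posterior odds / (1 + Posterior odds)
       = 1.80 / (1 + 1.80)
       = 1.80 / 2.80
       = 0.6429

The evidence increased P(M) from 0.4737 to 0.6429.


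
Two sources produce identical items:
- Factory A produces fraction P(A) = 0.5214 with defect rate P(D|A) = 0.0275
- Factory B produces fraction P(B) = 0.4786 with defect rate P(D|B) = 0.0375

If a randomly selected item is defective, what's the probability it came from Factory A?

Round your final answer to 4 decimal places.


Let A = from Factory A, D = defective

Given:
- P(A) = 0.5214, P(B) = 0.4786
- P(D|A) = 0.0275, P(D|B) = 0.0375

Step 1: Find P(D)
P(D) = P(D|A)P(A) + P(D|B)P(B)
     = 0.0275 × 0.5214 + 0.0375 × 0.4786
     = 0.01433850 + 0.01794750
     = 0.03228600

Step 2: Apply Bayes' theorem
P(A|D) = P(D|A)P(A) / P(D)
       = 0.01433850 / 0.03228600
       = 0.4441


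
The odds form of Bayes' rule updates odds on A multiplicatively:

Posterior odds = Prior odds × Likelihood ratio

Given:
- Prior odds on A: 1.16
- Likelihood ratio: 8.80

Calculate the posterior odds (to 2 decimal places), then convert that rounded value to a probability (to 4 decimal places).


Step 1: Calculate posterior odds
Posterior odds = Prior odds × LR
               = 1.16 × 8.80
               = 10.21

Step 2: Convert to probability
P(A|E) = Posterior odds / (1 + Posterior odds)
       = 10.21 / (1 + 10.21)
       = 10.21 / 11.21
       = 0.9108

The evidence increased P(A) from 0.5370 to 0.9108.


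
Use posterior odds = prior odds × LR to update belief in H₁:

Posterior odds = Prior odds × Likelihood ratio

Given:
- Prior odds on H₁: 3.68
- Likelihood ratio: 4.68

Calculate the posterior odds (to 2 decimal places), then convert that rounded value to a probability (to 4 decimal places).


Step 1: Calculate posterior odds
Posterior odds = Prior odds × LR
               = 3.68 × 4.68
               = 17.22

Step 2: Convert to probability
P(H₁|E) = Posterior odds / (1 + Posterior odds)
       = 17.22 / (1 + 17.22)
       = 17.22 / 18.22
       = 0.9451

The evidence increased P(H₁) from 0.7863 to 0.9451.


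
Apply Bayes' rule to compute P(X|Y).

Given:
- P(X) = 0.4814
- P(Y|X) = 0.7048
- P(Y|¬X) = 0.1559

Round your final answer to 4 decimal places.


Bayes' theorem: P(X|Y) = P(Y|X) × P(X) / P(Y)

Step 1: Calculate P(Y) using law of total probability
P(Y) = P(Y|X)P(X) + P(Y|¬X)P(¬X)
     = 0.7048 × 0.4814 + 0.1559 × 0.5186
     = 0.33929072 + 0.08084974
     = 0.42014046

Step 2: Apply Bayes' theorem
P(X|Y) = P(Y|X) × P(X) / P(Y)
       = 0.33929072 / 0.42014046
       = 0.8076


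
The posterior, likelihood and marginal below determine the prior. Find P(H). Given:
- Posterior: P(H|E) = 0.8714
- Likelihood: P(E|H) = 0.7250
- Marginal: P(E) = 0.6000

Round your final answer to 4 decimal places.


From Bayes' theorem: P(H|E) = P(E|H) × P(H) / P(E)

Rearranging for P(H):
P(H) = P(H|E) × P(E) / P(E|H)
     = 0.8714 × 0.6000 / 0.7250
     = 0.52284000 / 0.7250
     = 0.7212


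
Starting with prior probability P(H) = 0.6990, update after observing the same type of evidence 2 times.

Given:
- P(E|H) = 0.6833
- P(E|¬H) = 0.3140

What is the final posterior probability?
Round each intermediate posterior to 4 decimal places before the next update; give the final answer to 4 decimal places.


Sequential Bayesian updating:

Initial prior: P(H) = 0.6990

Update 1:
  P(E) = 0.6833 × 0.6990 + 0.3140 × 0.3010 = 0.47762670 + 0.09451400 = 0.57214070
  P(H|E) = 0.47762670 / 0.57214070 = 0.8348

Update 2:
  P(E) = 0.6833 × 0.8348 + 0.3140 × 0.1652 = 0.57041884 + 0.05187280 = 0.62229164
  P(H|E) = 0.57041884 / 0.62229164 = 0.9166

Final posterior: 0.9166


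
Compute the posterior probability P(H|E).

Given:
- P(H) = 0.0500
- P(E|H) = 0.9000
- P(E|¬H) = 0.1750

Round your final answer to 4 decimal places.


Bayes' theorem: P(H|E) = P(E|H) × P(H) / P(E)

Step 1: Calculate P(E) using law of total probability
P(E) = P(E|H)P(H) + P(E|¬H)P(¬H)
     = 0.9000 × 0.0500 + 0.1750 × 0.9500
     = 0.04500000 + 0.16625000
     = 0.21125000

Step 2: Apply Bayes' theorem
P(H|E) = P(E|H) × P(H) / P(E)
       = 0.04500000 / 0.21125000
       = 0.2130


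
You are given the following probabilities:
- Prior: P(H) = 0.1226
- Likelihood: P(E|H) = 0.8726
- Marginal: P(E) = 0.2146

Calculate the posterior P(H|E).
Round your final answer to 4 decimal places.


Using Bayes' theorem:

P(H|E) = P(E|H) × P(H) / P(E)
       = 0.8726 × 0.1226 / 0.2146
       = 0.10698076 / 0.2146
       = 0.4985

The evidence strengthens our belief in H.
Prior: 0.1226 → Posterior: 0.4985


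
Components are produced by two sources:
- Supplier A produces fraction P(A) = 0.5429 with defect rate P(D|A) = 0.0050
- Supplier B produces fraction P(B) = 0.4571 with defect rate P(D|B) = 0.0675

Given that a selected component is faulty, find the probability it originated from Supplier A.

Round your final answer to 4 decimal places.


Let A = from Supplier A, D = faulty

Given:
- P(A) = 0.5429, P(B) = 0.4571
- P(D|A) = 0.0050, P(D|B) = 0.0675

Step 1: Find P(D)
P(D) = P(D|A)P(A) + P(D|B)P(B)
     = 0.0050 × 0.5429 + 0.0675 × 0.4571
     = 0.00271450 + 0.03085425
     = 0.03356875

Step 2: Apply Bayes' theorem
P(A|D) = P(D|A)P(A) / P(D)
       = 0.00271450 / 0.03356875
       = 0.0809


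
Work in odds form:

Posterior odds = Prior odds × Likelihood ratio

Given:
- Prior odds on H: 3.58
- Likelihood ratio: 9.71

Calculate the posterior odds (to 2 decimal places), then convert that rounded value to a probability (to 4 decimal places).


Step 1: Calculate posterior odds
Posterior odds = Prior odds × LR
               = 3.58 × 9.71
               = 34.76

Step 2: Convert to probability
P(H|E) = Posterior odds / (1 + Posterior odds)
       = 34.76 / (1 + 34.76)
       = 34.76 / 35.76
       = 0.9720

The evidence increased P(H) from 0.7817 to 0.9720.


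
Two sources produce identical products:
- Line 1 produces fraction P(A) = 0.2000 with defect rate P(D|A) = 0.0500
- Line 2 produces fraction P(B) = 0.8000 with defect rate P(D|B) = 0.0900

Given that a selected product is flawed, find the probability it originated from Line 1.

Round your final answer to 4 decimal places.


Let A = from Line 1, D = flawed

Given:
- P(A) = 0.2000, P(B) = 0.8000
- P(D|A) = 0.0500, P(D|B) = 0.0900

Step 1: Find P(D)
P(D) = P(D|A)P(A) + P(D|B)P(B)
     = 0.0500 × 0.2000 + 0.0900 × 0.8000
     = 0.01000000 + 0.07200000
     = 0.08200000

Step 2: Apply Bayes' theorem
P(A|D) = P(D|A)P(A) / P(D)
       = 0.01000000 / 0.08200000
       = 0.1220


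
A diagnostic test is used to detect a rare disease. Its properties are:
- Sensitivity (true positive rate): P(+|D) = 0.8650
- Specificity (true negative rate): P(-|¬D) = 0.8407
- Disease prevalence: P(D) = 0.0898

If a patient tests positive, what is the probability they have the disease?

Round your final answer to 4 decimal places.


Let D = has disease, + = positive test

Given:
- P(D) = 0.0898 (prevalence)
- P(+|D) = 0.8650 (sensitivity)
- P(-|¬D) = 0.8407 (specificity)
- P(+|¬D) = 0.1593 (false positive rate = 1 - specificity)

Step 1: Find P(+)
P(+) = P(+|D)P(D) + P(+|¬D)P(¬D)
     = 0.8650 × 0.0898 + 0.1593 × 0.9102
     = 0.07767700 + 0.14499486
     = 0.22267186

Step 2: Apply Bayes' theorem for P(D|+)
P(D|+) = P(+|D)P(D) / P(+)
       = 0.07767700 / 0.22267186
       = 0.3488


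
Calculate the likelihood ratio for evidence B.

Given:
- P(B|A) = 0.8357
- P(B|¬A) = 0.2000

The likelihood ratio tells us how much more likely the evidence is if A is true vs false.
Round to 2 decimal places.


Likelihood Ratio (LR) = P(B|A) / P(B|¬A)

LR = 0.8357 / 0.2000
   = 4.18

The evidence is 4.18 times more likely if A is true than if A is false.
LR > 1, so observing B raises the odds in favor of A.


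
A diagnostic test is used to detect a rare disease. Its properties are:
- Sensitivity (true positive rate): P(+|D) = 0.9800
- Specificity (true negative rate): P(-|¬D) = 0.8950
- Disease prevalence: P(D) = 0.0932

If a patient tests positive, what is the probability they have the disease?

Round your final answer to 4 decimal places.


Let D = has disease, + = positive test

Given:
- P(D) = 0.0932 (prevalence)
- P(+|D) = 0.9800 (sensitivity)
- P(-|¬D) = 0.8950 (specificity)
- P(+|¬D) = 0.1050 (false positive rate = 1 - specificity)

Step 1: Find P(+)
P(+) = P(+|D)P(D) + P(+|¬D)P(¬D)
     = 0.9800 × 0.0932 + 0.1050 × 0.9068
     = 0.09133600 + 0.09521400
     = 0.18655000

Step 2: Apply Bayes' theorem for P(D|+)
P(D|+) = P(+|D)P(D) / P(+)
       = 0.09133600 / 0.18655000
       = 0.4896


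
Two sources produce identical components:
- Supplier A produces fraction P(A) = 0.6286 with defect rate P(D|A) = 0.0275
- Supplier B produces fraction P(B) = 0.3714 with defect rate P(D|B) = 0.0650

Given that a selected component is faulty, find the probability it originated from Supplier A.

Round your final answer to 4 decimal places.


Let A = from Supplier A, D = faulty

Given:
- P(A) = 0.6286, P(B) = 0.3714
- P(D|A) = 0.0275, P(D|B) = 0.0650

Step 1: Find P(D)
P(D) = P(D|A)P(A) + P(D|B)P(B)
     = 0.0275 × 0.6286 + 0.0650 × 0.3714
     = 0.01728650 + 0.02414100
     = 0.04142750

Step 2: Apply Bayes' theorem
P(A|D) = P(D|A)P(A) / P(D)
       = 0.01728650 / 0.04142750
       = 0.4173


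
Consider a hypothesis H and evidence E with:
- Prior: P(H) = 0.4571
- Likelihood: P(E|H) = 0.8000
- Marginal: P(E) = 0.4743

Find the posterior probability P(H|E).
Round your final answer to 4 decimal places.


Using Bayes' theorem:

P(H|E) = P(E|H) × P(H) / P(E)
       = 0.8000 × 0.4571 / 0.4743
       = 0.36568000 / 0.4743
       = 0.7710

The evidence strengthens our belief in H.
Prior: 0.4571 → Posterior: 0.7710


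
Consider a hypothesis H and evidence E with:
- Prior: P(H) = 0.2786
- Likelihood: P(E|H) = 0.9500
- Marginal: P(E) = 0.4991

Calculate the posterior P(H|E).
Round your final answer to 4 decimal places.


Using Bayes' theorem:

P(H|E) = P(E|H) × P(H) / P(E)
       = 0.9500 × 0.2786 / 0.4991
       = 0.26467000 / 0.4991
       = 0.5303

The evidence strengthens our belief in H.
Prior: 0.2786 → Posterior: 0.5303


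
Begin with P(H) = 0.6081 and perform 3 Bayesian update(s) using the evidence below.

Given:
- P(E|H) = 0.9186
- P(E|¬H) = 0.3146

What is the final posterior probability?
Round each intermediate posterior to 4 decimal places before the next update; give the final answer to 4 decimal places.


Sequential Bayesian updating:

Initial prior: P(H) = 0.6081

Update 1:
  P(E) = 0.9186 × 0.6081 + 0.3146 × 0.3919 = 0.55860066 + 0.12329174 = 0.68189240
  P(H|E) = 0.55860066 / 0.68189240 = 0.8192

Update 2:
  P(E) = 0.9186 × 0.8192 + 0.3146 × 0.1808 = 0.75251712 + 0.05687968 = 0.80939680
  P(H|E) = 0.75251712 / 0.80939680 = 0.9297

Update 3:
  P(E) = 0.9186 × 0.9297 + 0.3146 × 0.0703 = 0.85402242 + 0.02211638 = 0.87613880
  P(H|E) = 0.85402242 / 0.87613880 = 0.9748

Final posterior: 0.9748


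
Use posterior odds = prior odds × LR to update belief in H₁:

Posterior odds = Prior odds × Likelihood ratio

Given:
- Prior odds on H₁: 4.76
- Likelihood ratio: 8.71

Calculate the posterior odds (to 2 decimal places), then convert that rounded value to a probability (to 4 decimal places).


Step 1: Calculate posterior odds
Posterior odds = Prior odds × LR
               = 4.76 × 8.71
               = 41.46

Step 2: Convert to probability
P(H₁|E) = Posterior odds / (1 + Posterior odds)
       = 41.46 / (1 + 41.46)
       = 41.46 / 42.46
       = 0.9764

The evidence increased P(H₁) from 0.8264 to 0.9764.


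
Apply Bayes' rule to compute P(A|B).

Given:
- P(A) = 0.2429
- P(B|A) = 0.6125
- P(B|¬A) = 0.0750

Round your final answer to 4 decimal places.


Bayes' theorem: P(A|B) = P(B|A) × P(A) / P(B)

Step 1: Calculate P(B) using law of total probability
P(B) = P(B|A)P(A) + P(B|¬A)P(¬A)
     = 0.6125 × 0.2429 + 0.0750 × 0.7571
     = 0.14877625 + 0.05678250
     = 0.20555875

Step 2: Apply Bayes' theorem
P(A|B) = P(B|A) × P(A) / P(B)
       = 0.14877625 / 0.20555875
       = 0.7238


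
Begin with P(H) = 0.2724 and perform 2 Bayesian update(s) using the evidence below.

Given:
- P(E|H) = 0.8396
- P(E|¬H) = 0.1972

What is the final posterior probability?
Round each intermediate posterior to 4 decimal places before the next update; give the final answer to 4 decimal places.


Sequential Bayesian updating:

Initial prior: P(H) = 0.2724

Update 1:
  P(E) = 0.8396 × 0.2724 + 0.1972 × 0.7276 = 0.22870704 + 0.14348272 = 0.37218976
  P(H|E) = 0.22870704 / 0.37218976 = 0.6145

Update 2:
  P(E) = 0.8396 × 0.6145 + 0.1972 × 0.3855 = 0.51593420 + 0.07602060 = 0.59195480
  P(H|E) = 0.51593420 / 0.59195480 = 0.8716

Final posterior: 0.8716


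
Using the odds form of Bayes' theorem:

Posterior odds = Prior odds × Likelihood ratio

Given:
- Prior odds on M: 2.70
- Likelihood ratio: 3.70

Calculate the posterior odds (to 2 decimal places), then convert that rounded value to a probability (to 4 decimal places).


Step 1: Calculate posterior odds
Posterior odds = Prior odds × LR
               = 2.70 × 3.70
               = 9.99

Step 2: Convert to probability
P(M|E) = Posterior odds / (1 + Posterior odds)
       = 9.99 / (1 + 9.99)
       = 9.99 / 10.99
       = 0.9090

The evidence increased P(M) from 0.7297 to 0.9090.


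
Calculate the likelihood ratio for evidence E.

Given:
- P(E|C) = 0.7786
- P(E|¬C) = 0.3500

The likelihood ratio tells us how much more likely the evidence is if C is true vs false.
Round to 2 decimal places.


Likelihood Ratio (LR) = P(E|C) / P(E|¬C)

LR = 0.7786 / 0.3500
   = 2.22

The evidence is 2.22 times more likely if C is true than if C is false.
Because LR exceeds 1, E is evidence for C.


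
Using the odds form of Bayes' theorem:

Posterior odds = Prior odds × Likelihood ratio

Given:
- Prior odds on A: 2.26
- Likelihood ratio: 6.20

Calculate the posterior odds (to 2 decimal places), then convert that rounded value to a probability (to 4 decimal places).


Step 1: Calculate posterior odds
Posterior odds = Prior odds × LR
               = 2.26 × 6.20
               = 14.01

Step 2: Convert to probability
P(A|E) = Posterior odds / (1 + Posterior odds)
       = 14.01 / (1 + 14.01)
       = 14.01 / 15.01
       = 0.9334

The evidence increased P(A) from 0.6933 to 0.9334.


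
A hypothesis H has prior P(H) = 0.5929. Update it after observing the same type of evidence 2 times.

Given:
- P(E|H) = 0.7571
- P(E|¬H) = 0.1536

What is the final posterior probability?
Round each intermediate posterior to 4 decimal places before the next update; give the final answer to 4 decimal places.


Sequential Bayesian updating:

Initial prior: P(H) = 0.5929

Update 1:
  P(E) = 0.7571 × 0.5929 + 0.1536 × 0.4071 = 0.44888459 + 0.06253056 = 0.51141515
  P(H|E) = 0.44888459 / 0.51141515 = 0.8777

Update 2:
  P(E) = 0.7571 × 0.8777 + 0.1536 × 0.1223 = 0.66450667 + 0.01878528 = 0.68329195
  P(H|E) = 0.66450667 / 0.68329195 = 0.9725

Final posterior: 0.9725


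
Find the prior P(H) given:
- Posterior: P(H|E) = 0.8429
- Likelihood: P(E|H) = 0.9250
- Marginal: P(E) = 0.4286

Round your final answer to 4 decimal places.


From Bayes' theorem: P(H|E) = P(E|H) × P(H) / P(E)

Rearranging for P(H):
P(H) = P(H|E) × P(E) / P(E|H)
     = 0.8429 × 0.4286 / 0.9250
     = 0.36126694 / 0.9250
     = 0.3906


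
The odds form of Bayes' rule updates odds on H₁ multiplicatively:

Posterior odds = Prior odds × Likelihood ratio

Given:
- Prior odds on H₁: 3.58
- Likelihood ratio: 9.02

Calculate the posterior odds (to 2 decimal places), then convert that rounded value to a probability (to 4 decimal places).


Step 1: Calculate posterior odds
Posterior odds = Prior odds × LR
               = 3.58 × 9.02
               = 32.29

Step 2: Convert to probability
P(H₁|E) = Posterior odds / (1 + Posterior odds)
       = 32.29 / (1 + 32.29)
       = 32.29 / 33.29
       = 0.9700

The evidence increased P(H₁) from 0.7817 to 0.9700.


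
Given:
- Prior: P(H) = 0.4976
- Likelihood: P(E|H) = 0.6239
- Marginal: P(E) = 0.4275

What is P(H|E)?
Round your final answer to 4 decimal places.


Using Bayes' theorem:

P(H|E) = P(E|H) × P(H) / P(E)
       = 0.6239 × 0.4976 / 0.4275
       = 0.31045264 / 0.4275
       = 0.7262

The evidence strengthens our belief in H.
Prior: 0.4976 → Posterior: 0.7262


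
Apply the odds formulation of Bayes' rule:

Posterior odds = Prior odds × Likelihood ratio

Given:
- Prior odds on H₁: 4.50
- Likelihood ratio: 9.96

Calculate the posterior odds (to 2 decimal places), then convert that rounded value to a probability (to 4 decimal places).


Step 1: Calculate posterior odds
Posterior odds = Prior odds × LR
               = 4.50 × 9.96
               = 44.82

Step 2: Convert to probability
P(H₁|E) = Posterior odds / (1 + Posterior odds)
       = 44.82 / (1 + 44.82)
       = 44.82 / 45.82
       = 0.9782

The evidence increased P(H₁) from 0.8182 to 0.9782.


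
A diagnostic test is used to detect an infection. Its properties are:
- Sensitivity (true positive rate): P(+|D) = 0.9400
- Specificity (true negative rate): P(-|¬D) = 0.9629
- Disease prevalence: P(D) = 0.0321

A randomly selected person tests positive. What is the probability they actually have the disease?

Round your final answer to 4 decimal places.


Let D = has disease, + = positive test

Given:
- P(D) = 0.0321 (prevalence)
- P(+|D) = 0.9400 (sensitivity)
- P(-|¬D) = 0.9629 (specificity)
- P(+|¬D) = 0.0371 (false positive rate = 1 - specificity)

Step 1: Find P(+)
P(+) = P(+|D)P(D) + P(+|¬D)P(¬D)
     = 0.9400 × 0.0321 + 0.0371 × 0.9679
     = 0.03017400 + 0.03590909
     = 0.06608309

Step 2: Apply Bayes' theorem for P(D|+)
P(D|+) = P(+|D)P(D) / P(+)
       = 0.03017400 / 0.06608309
       = 0.4566


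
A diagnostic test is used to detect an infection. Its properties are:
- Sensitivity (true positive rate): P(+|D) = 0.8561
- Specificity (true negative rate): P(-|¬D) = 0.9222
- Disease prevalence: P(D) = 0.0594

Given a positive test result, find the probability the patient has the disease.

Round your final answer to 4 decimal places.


Let D = has disease, + = positive test

Given:
- P(D) = 0.0594 (prevalence)
- P(+|D) = 0.8561 (sensitivity)
- P(-|¬D) = 0.9222 (specificity)
- P(+|¬D) = 0.0778 (false positive rate = 1 - specificity)

Step 1: Find P(+)
P(+) = P(+|D)P(D) + P(+|¬D)P(¬D)
     = 0.8561 × 0.0594 + 0.0778 × 0.9406
     = 0.05085234 + 0.07317868
     = 0.12403102

Step 2: Apply Bayes' theorem for P(D|+)
P(D|+) = P(+|D)P(D) / P(+)
       = 0.05085234 / 0.12403102
       = 0.4100


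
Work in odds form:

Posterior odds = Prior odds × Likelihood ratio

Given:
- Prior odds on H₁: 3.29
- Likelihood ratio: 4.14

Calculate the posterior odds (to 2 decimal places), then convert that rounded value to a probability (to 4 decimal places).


Step 1: Calculate posterior odds
Posterior odds = Prior odds × LR
               = 3.29 × 4.14
               = 13.62

Step 2: Convert to probability
P(H₁|E) = Posterior odds / (1 + Posterior odds)
       = 13.62 / (1 + 13.62)
       = 13.62 / 14.62
       = 0.9316

The evidence increased P(H₁) from 0.7669 to 0.9316.


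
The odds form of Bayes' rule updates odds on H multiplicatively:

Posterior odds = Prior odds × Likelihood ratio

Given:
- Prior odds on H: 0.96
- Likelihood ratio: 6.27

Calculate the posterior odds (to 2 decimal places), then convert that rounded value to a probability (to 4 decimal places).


Step 1: Calculate posterior odds
Posterior odds = Prior odds × LR
               = 0.96 × 6.27
               = 6.02

Step 2: Convert to probability
P(H|E) = Posterior odds / (1 + Posterior odds)
       = 6.02 / (1 + 6.02)
       = 6.02 / 7.02
       = 0.8575

The evidence increased P(H) from 0.4898 to 0.8575.


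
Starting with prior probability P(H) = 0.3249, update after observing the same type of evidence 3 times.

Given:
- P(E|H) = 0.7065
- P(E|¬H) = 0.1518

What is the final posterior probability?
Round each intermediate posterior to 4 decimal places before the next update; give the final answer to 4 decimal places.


Sequential Bayesian updating:

Initial prior: P(H) = 0.3249

Update 1:
  P(E) = 0.7065 × 0.3249 + 0.1518 × 0.6751 = 0.22954185 + 0.10248018 = 0.33202203
  P(H|E) = 0.22954185 / 0.33202203 = 0.6913

Update 2:
  P(E) = 0.7065 × 0.6913 + 0.1518 × 0.3087 = 0.48840345 + 0.04686066 = 0.53526411
  P(H|E) = 0.48840345 / 0.53526411 = 0.9125

Update 3:
  P(E) = 0.7065 × 0.9125 + 0.1518 × 0.0875 = 0.64468125 + 0.01328250 = 0.65796375
  P(H|E) = 0.64468125 / 0.65796375 = 0.9798

Final posterior: 0.9798


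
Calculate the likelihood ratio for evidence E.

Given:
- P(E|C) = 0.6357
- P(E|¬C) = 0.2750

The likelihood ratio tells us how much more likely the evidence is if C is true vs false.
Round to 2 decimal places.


Likelihood Ratio (LR) = P(E|C) / P(E|¬C)

LR = 0.6357 / 0.2750
   = 2.31

The evidence is 2.31 times more likely if C is true than if C is false.
LR > 1, so observing E raises the odds in favor of C.


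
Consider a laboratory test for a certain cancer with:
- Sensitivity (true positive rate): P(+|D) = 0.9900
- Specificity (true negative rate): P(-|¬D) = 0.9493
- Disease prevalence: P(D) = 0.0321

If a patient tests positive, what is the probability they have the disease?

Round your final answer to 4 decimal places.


Let D = has disease, + = positive test

Given:
- P(D) = 0.0321 (prevalence)
- P(+|D) = 0.9900 (sensitivity)
- P(-|¬D) = 0.9493 (specificity)
- P(+|¬D) = 0.0507 (false positive rate = 1 - specificity)

Step 1: Find P(+)
P(+) = P(+|D)P(D) + P(+|¬D)P(¬D)
     = 0.9900 × 0.0321 + 0.0507 × 0.9679
     = 0.03177900 + 0.04907253
     = 0.08085153

Step 2: Apply Bayes' theorem for P(D|+)
P(D|+) = P(+|D)P(D) / P(+)
       = 0.03177900 / 0.08085153
       = 0.3931


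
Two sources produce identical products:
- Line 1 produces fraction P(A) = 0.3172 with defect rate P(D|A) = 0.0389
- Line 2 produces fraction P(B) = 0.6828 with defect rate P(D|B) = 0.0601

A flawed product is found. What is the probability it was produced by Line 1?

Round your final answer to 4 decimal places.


Let A = from Line 1, D = flawed

Given:
- P(A) = 0.3172, P(B) = 0.6828
- P(D|A) = 0.0389, P(D|B) = 0.0601

Step 1: Find P(D)
P(D) = P(D|A)P(A) + P(D|B)P(B)
     = 0.0389 × 0.3172 + 0.0601 × 0.6828
     = 0.01233908 + 0.04103628
     = 0.05337536

Step 2: Apply Bayes' theorem
P(A|D) = P(D|A)P(A) / P(D)
       = 0.01233908 / 0.05337536
       = 0.2312


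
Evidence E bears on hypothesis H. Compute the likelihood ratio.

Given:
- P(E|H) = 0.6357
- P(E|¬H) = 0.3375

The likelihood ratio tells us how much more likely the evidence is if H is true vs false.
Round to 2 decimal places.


Likelihood Ratio (LR) = P(E|H) / P(E|¬H)

LR = 0.6357 / 0.3375
   = 1.88

The evidence is 1.88 times more likely if H is true than if H is false.
LR > 1, so observing E raises the odds in favor of H.


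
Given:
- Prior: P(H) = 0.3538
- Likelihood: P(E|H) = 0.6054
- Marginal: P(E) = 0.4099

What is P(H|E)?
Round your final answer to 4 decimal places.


Using Bayes' theorem:

P(H|E) = P(E|H) × P(H) / P(E)
       = 0.6054 × 0.3538 / 0.4099
       = 0.21419052 / 0.4099
       = 0.5225

The evidence strengthens our belief in H.
Prior: 0.3538 → Posterior: 0.5225


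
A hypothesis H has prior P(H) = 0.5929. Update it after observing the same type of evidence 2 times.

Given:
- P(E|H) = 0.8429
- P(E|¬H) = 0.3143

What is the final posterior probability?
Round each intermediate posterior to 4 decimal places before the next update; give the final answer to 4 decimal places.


Sequential Bayesian updating:

Initial prior: P(H) = 0.5929

Update 1:
  P(E) = 0.8429 × 0.5929 + 0.3143 × 0.4071 = 0.49975541 + 0.12795153 = 0.62770694
  P(H|E) = 0.49975541 / 0.62770694 = 0.7962

Update 2:
  P(E) = 0.8429 × 0.7962 + 0.3143 × 0.2038 = 0.67111698 + 0.06405434 = 0.73517132
  P(H|E) = 0.67111698 / 0.73517132 = 0.9129

Final posterior: 0.9129


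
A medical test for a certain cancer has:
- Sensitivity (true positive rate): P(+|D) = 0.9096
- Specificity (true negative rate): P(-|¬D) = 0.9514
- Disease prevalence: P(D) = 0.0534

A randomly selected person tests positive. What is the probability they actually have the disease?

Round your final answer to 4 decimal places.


Let D = has disease, + = positive test

Given:
- P(D) = 0.0534 (prevalence)
- P(+|D) = 0.9096 (sensitivity)
- P(-|¬D) = 0.9514 (specificity)
- P(+|¬D) = 0.0486 (false positive rate = 1 - specificity)

Step 1: Find P(+)
P(+) = P(+|D)P(D) + P(+|¬D)P(¬D)
     = 0.9096 × 0.0534 + 0.0486 × 0.9466
     = 0.04857264 + 0.04600476
     = 0.09457740

Step 2: Apply Bayes' theorem for P(D|+)
P(D|+) = P(+|D)P(D) / P(+)
       = 0.04857264 / 0.09457740
       = 0.5136


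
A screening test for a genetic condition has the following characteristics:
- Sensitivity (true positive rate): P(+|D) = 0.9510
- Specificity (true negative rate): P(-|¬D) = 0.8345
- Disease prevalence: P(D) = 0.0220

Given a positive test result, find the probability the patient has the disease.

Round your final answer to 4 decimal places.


Let D = has disease, + = positive test

Given:
- P(D) = 0.0220 (prevalence)
- P(+|D) = 0.9510 (sensitivity)
- P(-|¬D) = 0.8345 (specificity)
- P(+|¬D) = 0.1655 (false positive rate = 1 - specificity)

Step 1: Find P(+)
P(+) = P(+|D)P(D) + P(+|¬D)P(¬D)
     = 0.9510 × 0.0220 + 0.1655 × 0.9780
     = 0.02092200 + 0.16185900
     = 0.18278100

Step 2: Apply Bayes' theorem for P(D|+)
P(D|+) = P(+|D)P(D) / P(+)
       = 0.02092200 / 0.18278100
       = 0.1145


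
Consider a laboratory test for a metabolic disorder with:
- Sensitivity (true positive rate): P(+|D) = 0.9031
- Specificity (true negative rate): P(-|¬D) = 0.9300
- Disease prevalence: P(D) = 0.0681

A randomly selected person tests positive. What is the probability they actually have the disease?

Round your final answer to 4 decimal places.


Let D = has disease, + = positive test

Given:
- P(D) = 0.0681 (prevalence)
- P(+|D) = 0.9031 (sensitivity)
- P(-|¬D) = 0.9300 (specificity)
- P(+|¬D) = 0.0700 (false positive rate = 1 - specificity)

Step 1: Find P(+)
P(+) = P(+|D)P(D) + P(+|¬D)P(¬D)
     = 0.9031 × 0.0681 + 0.0700 × 0.9319
     = 0.06150111 + 0.06523300
     = 0.12673411

Step 2: Apply Bayes' theorem for P(D|+)
P(D|+) = P(+|D)P(D) / P(+)
       = 0.06150111 / 0.12673411
       = 0.4853


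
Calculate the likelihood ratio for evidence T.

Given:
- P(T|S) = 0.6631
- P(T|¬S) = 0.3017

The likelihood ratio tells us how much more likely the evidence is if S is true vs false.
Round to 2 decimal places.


Likelihood Ratio (LR) = P(T|S) / P(T|¬S)

LR = 0.6631 / 0.3017
   = 2.20

The evidence is 2.20 times more likely if S is true than if S is false.
Because LR exceeds 1, T is evidence for S.


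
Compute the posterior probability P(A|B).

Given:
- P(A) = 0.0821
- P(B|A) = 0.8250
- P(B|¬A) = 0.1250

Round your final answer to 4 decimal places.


Bayes' theorem: P(A|B) = P(B|A) × P(A) / P(B)

Step 1: Calculate P(B) using law of total probability
P(B) = P(B|A)P(A) + P(B|¬A)P(¬A)
     = 0.8250 × 0.0821 + 0.1250 × 0.9179
     = 0.06773250 + 0.11473750
     = 0.18247000

Step 2: Apply Bayes' theorem
P(A|B) = P(B|A) × P(A) / P(B)
       = 0.06773250 / 0.18247000
       = 0.3712


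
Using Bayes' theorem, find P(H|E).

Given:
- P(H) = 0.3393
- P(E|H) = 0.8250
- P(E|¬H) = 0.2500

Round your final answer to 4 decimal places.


Bayes' theorem: P(H|E) = P(E|H) × P(H) / P(E)

Step 1: Calculate P(E) using law of total probability
P(E) = P(E|H)P(H) + P(E|¬H)P(¬H)
     = 0.8250 × 0.3393 + 0.2500 × 0.6607
     = 0.27992250 + 0.16517500
     = 0.44509750

Step 2: Apply Bayes' theorem
P(H|E) = P(E|H) × P(H) / P(E)
       = 0.27992250 / 0.44509750
       = 0.6289


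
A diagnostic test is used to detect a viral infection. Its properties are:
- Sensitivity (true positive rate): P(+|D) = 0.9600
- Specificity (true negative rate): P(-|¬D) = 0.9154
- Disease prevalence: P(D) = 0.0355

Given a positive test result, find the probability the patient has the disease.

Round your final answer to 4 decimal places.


Let D = has disease, + = positive test

Given:
- P(D) = 0.0355 (prevalence)
- P(+|D) = 0.9600 (sensitivity)
- P(-|¬D) = 0.9154 (specificity)
- P(+|¬D) = 0.0846 (false positive rate = 1 - specificity)

Step 1: Find P(+)
P(+) = P(+|D)P(D) + P(+|¬D)P(¬D)
     = 0.9600 × 0.0355 + 0.0846 × 0.9645
     = 0.03408000 + 0.08159670
     = 0.11567670

Step 2: Apply Bayes' theorem for P(D|+)
P(D|+) = P(+|D)P(D) / P(+)
       = 0.03408000 / 0.11567670
       = 0.2946


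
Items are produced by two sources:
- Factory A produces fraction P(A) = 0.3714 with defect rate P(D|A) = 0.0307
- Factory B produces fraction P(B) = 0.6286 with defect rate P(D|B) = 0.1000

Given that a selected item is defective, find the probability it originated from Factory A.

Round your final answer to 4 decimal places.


Let A = from Factory A, D = defective

Given:
- P(A) = 0.3714, P(B) = 0.6286
- P(D|A) = 0.0307, P(D|B) = 0.1000

Step 1: Find P(D)
P(D) = P(D|A)P(A) + P(D|B)P(B)
     = 0.0307 × 0.3714 + 0.1000 × 0.6286
     = 0.01140198 + 0.06286000
     = 0.07426198

Step 2: Apply Bayes' theorem
P(A|D) = P(D|A)P(A) / P(D)
       = 0.01140198 / 0.07426198
       = 0.1535


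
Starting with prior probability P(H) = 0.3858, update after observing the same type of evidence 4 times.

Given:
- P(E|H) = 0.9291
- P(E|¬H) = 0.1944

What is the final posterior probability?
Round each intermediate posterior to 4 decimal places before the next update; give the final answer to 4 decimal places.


Sequential Bayesian updating:

Initial prior: P(H) = 0.3858

Update 1:
  P(E) = 0.9291 × 0.3858 + 0.1944 × 0.6142 = 0.35844678 + 0.11940048 = 0.47784726
  P(H|E) = 0.35844678 / 0.47784726 = 0.7501

Update 2:
  P(E) = 0.9291 × 0.7501 + 0.1944 × 0.2499 = 0.69691791 + 0.04858056 = 0.74549847
  P(H|E) = 0.69691791 / 0.74549847 = 0.9348

Update 3:
  P(E) = 0.9291 × 0.9348 + 0.1944 × 0.0652 = 0.86852268 + 0.01267488 = 0.88119756
  P(H|E) = 0.86852268 / 0.88119756 = 0.9856

Update 4:
  P(E) = 0.9291 × 0.9856 + 0.1944 × 0.0144 = 0.91572096 + 0.00279936 = 0.91852032
  P(H|E) = 0.91572096 / 0.91852032 = 0.9970

Final posterior: 0.9970


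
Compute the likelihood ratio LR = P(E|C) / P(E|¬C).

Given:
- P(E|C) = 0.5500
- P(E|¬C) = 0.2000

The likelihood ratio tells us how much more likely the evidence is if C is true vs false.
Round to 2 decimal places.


Likelihood Ratio (LR) = P(E|C) / P(E|¬C)

LR = 0.5500 / 0.2000
   = 2.75

The evidence is 2.75 times more likely if C is true than if C is false.
Because LR exceeds 1, E is evidence for C.


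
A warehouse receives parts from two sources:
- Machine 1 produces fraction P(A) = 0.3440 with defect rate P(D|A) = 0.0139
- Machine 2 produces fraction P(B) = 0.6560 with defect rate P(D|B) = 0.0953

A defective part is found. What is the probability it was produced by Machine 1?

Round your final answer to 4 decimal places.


Let A = from Machine 1, D = defective

Given:
- P(A) = 0.3440, P(B) = 0.6560
- P(D|A) = 0.0139, P(D|B) = 0.0953

Step 1: Find P(D)
P(D) = P(D|A)P(A) + P(D|B)P(B)
     = 0.0139 × 0.3440 + 0.0953 × 0.6560
     = 0.00478160 + 0.06251680
     = 0.06729840

Step 2: Apply Bayes' theorem
P(A|D) = P(D|A)P(A) / P(D)
       = 0.00478160 / 0.06729840
       = 0.0711


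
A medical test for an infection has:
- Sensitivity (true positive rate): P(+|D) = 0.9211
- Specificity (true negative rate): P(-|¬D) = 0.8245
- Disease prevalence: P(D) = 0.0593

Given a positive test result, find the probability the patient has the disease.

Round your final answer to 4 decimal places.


Let D = has disease, + = positive test

Given:
- P(D) = 0.0593 (prevalence)
- P(+|D) = 0.9211 (sensitivity)
- P(-|¬D) = 0.8245 (specificity)
- P(+|¬D) = 0.1755 (false positive rate = 1 - specificity)

Step 1: Find P(+)
P(+) = P(+|D)P(D) + P(+|¬D)P(¬D)
     = 0.9211 × 0.0593 + 0.1755 × 0.9407
     = 0.05462123 + 0.16509285
     = 0.21971408

Step 2: Apply Bayes' theorem for P(D|+)
P(D|+) = P(+|D)P(D) / P(+)
       = 0.05462123 / 0.21971408
       = 0.2486


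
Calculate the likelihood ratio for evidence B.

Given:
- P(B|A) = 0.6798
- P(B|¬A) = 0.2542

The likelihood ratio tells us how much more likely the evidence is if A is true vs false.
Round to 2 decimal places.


Likelihood Ratio (LR) = P(B|A) / P(B|¬A)

LR = 0.6798 / 0.2542
   = 2.67

The evidence is 2.67 times more likely if A is true than if A is false.
Because LR exceeds 1, B is evidence for A.


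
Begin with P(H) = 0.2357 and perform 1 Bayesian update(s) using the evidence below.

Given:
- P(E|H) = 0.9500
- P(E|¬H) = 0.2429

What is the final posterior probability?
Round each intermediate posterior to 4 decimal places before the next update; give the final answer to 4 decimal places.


Sequential Bayesian updating:

Initial prior: P(H) = 0.2357

Update 1:
  P(E) = 0.9500 × 0.2357 + 0.2429 × 0.7643 = 0.22391500 + 0.18564847 = 0.40956347
  P(H|E) = 0.22391500 / 0.40956347 = 0.5467

Final posterior: 0.5467


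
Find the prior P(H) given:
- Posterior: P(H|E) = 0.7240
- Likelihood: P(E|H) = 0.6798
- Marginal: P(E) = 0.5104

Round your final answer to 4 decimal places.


From Bayes' theorem: P(H|E) = P(E|H) × P(H) / P(E)

Rearranging for P(H):
P(H) = P(H|E) × P(E) / P(E|H)
     = 0.7240 × 0.5104 / 0.6798
     = 0.36952960 / 0.6798
     = 0.5436


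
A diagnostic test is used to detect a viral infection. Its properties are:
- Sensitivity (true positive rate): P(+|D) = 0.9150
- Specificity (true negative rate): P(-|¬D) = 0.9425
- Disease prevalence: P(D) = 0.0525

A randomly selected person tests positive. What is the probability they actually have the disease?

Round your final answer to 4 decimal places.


Let D = has disease, + = positive test

Given:
- P(D) = 0.0525 (prevalence)
- P(+|D) = 0.9150 (sensitivity)
- P(-|¬D) = 0.9425 (specificity)
- P(+|¬D) = 0.0575 (false positive rate = 1 - specificity)

Step 1: Find P(+)
P(+) = P(+|D)P(D) + P(+|¬D)P(¬D)
     = 0.9150 × 0.0525 + 0.0575 × 0.9475
     = 0.04803750 + 0.05448125
     = 0.10251875

Step 2: Apply Bayes' theorem for P(D|+)
P(D|+) = P(+|D)P(D) / P(+)
       = 0.04803750 / 0.10251875
       = 0.4686


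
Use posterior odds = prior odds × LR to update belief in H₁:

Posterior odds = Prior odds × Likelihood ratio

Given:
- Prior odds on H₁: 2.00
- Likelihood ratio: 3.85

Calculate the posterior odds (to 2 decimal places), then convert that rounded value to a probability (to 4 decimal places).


Step 1: Calculate posterior odds
Posterior odds = Prior odds × LR
               = 2.00 × 3.85
               = 7.70

Step 2: Convert to probability
P(H₁|E) = Posterior odds / (1 + Posterior odds)
       = 7.70 / (1 + 7.70)
       = 7.70 / 8.70
       = 0.8851

The evidence increased P(H₁) from 0.6667 to 0.8851.


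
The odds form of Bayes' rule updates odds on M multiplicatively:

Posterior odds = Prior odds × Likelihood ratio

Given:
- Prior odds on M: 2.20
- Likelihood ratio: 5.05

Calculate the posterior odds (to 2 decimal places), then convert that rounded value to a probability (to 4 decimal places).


Step 1: Calculate posterior odds
Posterior odds = Prior odds × LR
               = 2.20 × 5.05
               = 11.11

Step 2: Convert to probability
P(M|E) = Posterior odds / (1 + Posterior odds)
       = 11.11 / (1 + 11.11)
       = 11.11 / 12.11
       = 0.9174

The evidence increased P(M) from 0.6875 to 0.9174.


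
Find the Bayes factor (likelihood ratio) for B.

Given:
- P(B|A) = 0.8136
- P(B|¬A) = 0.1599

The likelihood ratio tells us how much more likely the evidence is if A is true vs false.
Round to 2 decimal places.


Likelihood Ratio (LR) = P(B|A) / P(B|¬A)

LR = 0.8136 / 0.1599
   = 5.09

The evidence is 5.09 times more likely if A is true than if A is false.
LR > 1, so observing B raises the odds in favor of A.


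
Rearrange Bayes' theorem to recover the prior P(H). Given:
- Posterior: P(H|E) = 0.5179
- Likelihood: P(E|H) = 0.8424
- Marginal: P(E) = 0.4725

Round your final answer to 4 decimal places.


From Bayes' theorem: P(H|E) = P(E|H) × P(H) / P(E)

Rearranging for P(H):
P(H) = P(H|E) × P(E) / P(E|H)
     = 0.5179 × 0.4725 / 0.8424
     = 0.24470775 / 0.8424
     = 0.2905


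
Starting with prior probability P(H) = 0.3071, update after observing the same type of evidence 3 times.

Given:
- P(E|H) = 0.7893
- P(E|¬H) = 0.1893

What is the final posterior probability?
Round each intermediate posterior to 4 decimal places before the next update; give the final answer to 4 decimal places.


Sequential Bayesian updating:

Initial prior: P(H) = 0.3071

Update 1:
  P(E) = 0.7893 × 0.3071 + 0.1893 × 0.6929 = 0.24239403 + 0.13116597 = 0.37356000
  P(H|E) = 0.24239403 / 0.37356000 = 0.6489

Update 2:
  P(E) = 0.7893 × 0.6489 + 0.1893 × 0.3511 = 0.51217677 + 0.06646323 = 0.57864000
  P(H|E) = 0.51217677 / 0.57864000 = 0.8851

Update 3:
  P(E) = 0.7893 × 0.8851 + 0.1893 × 0.1149 = 0.69860943 + 0.02175057 = 0.72036000
  P(H|E) = 0.69860943 / 0.72036000 = 0.9698

Final posterior: 0.9698


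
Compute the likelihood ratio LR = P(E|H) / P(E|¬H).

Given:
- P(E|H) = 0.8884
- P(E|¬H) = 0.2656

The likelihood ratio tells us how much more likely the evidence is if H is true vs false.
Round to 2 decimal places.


Likelihood Ratio (LR) = P(E|H) / P(E|¬H)

LR = 0.8884 / 0.2656
   = 3.34

The evidence is 3.34 times more likely if H is true than if H is false.
Because LR exceeds 1, E is evidence for H.


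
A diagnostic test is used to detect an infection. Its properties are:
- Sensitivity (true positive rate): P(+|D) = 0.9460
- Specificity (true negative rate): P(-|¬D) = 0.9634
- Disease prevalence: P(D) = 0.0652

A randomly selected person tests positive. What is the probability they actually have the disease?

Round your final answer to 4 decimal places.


Let D = has disease, + = positive test

Given:
- P(D) = 0.0652 (prevalence)
- P(+|D) = 0.9460 (sensitivity)
- P(-|¬D) = 0.9634 (specificity)
- P(+|¬D) = 0.0366 (false positive rate = 1 - specificity)

Step 1: Find P(+)
P(+) = P(+|D)P(D) + P(+|¬D)P(¬D)
     = 0.9460 × 0.0652 + 0.0366 × 0.9348
     = 0.06167920 + 0.03421368
     = 0.09589288

Step 2: Apply Bayes' theorem for P(D|+)
P(D|+) = P(+|D)P(D) / P(+)
       = 0.06167920 / 0.09589288
       = 0.6432


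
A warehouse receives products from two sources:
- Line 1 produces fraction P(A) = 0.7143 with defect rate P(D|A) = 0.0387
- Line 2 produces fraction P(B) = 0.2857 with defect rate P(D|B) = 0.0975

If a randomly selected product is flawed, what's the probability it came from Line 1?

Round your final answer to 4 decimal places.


Let A = from Line 1, D = flawed

Given:
- P(A) = 0.7143, P(B) = 0.2857
- P(D|A) = 0.0387, P(D|B) = 0.0975

Step 1: Find P(D)
P(D) = P(D|A)P(A) + P(D|B)P(B)
     = 0.0387 × 0.7143 + 0.0975 × 0.2857
     = 0.02764341 + 0.02785575
     = 0.05549916

Step 2: Apply Bayes' theorem
P(A|D) = P(D|A)P(A) / P(D)
       = 0.02764341 / 0.05549916
       = 0.4981
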